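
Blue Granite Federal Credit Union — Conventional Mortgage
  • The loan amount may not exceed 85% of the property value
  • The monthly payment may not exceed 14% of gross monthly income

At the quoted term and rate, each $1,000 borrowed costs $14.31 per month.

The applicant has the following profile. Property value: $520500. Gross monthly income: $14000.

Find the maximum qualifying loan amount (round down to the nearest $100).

$136,900

Payment cap: 14% × $14,000 = $1,960/month.
At $14.31 per $1,000, that supports 1,960/14.31 × 1,000 ≈ $136,967 → $136,900.
LTV cap: 85% × $520,500 = $442,425 → $442,400.
Binding constraint: payment-to-income.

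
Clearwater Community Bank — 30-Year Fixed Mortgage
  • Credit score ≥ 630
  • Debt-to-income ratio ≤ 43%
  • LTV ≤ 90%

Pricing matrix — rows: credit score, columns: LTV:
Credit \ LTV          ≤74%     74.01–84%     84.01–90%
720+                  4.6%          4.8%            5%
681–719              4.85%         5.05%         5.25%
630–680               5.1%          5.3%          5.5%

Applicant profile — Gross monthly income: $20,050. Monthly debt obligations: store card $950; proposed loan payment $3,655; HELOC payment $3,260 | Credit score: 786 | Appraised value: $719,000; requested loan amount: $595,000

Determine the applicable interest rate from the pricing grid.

Credit score 786 ≥ 630; Total monthly debts = (950 + 3,655 + 3,260) = 7,865. DTI: 7,865 ÷ 20,050 = 39.2%, within the 43% cap
LTV: 595,000 ÷ 719,000 = 82.8%, within 90% cap
Row: 786 falls in 720+. Column: 82.8% falls in 74.01–84%. Rate = 4.8%.

4.8%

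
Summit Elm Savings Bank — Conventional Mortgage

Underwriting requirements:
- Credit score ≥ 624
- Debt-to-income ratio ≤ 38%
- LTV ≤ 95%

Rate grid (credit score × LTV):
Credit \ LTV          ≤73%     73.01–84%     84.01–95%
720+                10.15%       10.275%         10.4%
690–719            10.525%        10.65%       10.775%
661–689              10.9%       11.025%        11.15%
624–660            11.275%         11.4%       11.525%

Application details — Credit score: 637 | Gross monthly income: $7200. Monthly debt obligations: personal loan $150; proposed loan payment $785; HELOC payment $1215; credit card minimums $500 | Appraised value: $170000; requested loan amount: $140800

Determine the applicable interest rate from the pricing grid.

Credit score 637 ≥ 624; Total monthly debts = (150 + 785 + 1,215 + 500) = 2,650. Debt-to-income = 2,650/7,200 = 36.8% — meets 38% limit
LTV = 140,800/170,000 = 82.8% ≤ 95%
Row: 637 falls in 624–660. Column: 82.8% falls in 73.01–84%. Rate = 11.4%.

11.4%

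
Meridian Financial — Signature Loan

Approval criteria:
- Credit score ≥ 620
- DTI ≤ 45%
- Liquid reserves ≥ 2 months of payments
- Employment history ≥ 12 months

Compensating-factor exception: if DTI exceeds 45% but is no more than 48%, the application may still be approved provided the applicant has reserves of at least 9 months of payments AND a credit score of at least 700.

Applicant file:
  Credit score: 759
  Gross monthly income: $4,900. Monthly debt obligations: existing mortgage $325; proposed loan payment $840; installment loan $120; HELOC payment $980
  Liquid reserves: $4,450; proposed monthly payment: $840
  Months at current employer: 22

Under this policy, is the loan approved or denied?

Denied

Credit score 759 ≥ 620 (meets base)
Total debts = (325 + 840 + 120 + 980) = 2,265. DTI = 2,265/4,900 = 46.2% > 45% — standard DTI limit exceeded.
Reserves = 4,450/840 = 5.3 months ≥ 2
Employment 22 ≥ 12 months
46.2% falls in the override range (45%–48%), so the compensating-factor test applies.
Reserves 5.3 < 9 months; credit score 759 ≥ 700.
Override conditions not both satisfied; exception does not apply.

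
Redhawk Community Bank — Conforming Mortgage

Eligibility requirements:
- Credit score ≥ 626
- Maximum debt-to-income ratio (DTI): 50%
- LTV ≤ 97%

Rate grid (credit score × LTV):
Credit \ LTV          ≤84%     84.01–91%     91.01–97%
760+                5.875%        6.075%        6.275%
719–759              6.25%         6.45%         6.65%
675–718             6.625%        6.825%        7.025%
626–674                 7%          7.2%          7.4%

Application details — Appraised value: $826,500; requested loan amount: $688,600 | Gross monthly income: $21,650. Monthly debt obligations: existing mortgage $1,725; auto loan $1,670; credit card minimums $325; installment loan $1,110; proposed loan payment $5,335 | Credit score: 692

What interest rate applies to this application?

Credit score 692 ≥ 626; Total monthly debts = (1,725 + 1,670 + 325 + 1,110 + 5,335) = 10,165. DTI: 10,165 ÷ 21,650 = 47%, within the 50% cap
Loan-to-value = 688,600/826,500 = 83.3% — pass (97% max)
Row: 692 falls in 675–718. Column: 83.3% falls in ≤84%. Rate = 6.625%.

6.625%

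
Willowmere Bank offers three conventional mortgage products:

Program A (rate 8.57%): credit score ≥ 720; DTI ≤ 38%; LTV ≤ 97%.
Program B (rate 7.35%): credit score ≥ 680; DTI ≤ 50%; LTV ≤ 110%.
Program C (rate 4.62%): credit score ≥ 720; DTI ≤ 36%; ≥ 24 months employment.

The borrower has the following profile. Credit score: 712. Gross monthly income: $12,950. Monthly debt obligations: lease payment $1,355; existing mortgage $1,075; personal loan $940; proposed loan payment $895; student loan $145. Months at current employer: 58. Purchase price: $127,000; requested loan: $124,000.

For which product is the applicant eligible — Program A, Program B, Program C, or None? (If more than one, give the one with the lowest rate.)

Total debts = (1,355 + 1,075 + 940 + 895 + 145) = 4,410; DTI = 4,410/12,950 = 34.1%.
LTV = 124,000/127,000 = 97.6%.
Program A: score 712 < 720; DTI 34.1% ≤ 38%; LTV 97.6% > 97% → does not qualify.
Program B: score 712 ≥ 680; DTI 34.1% ≤ 50%; LTV 97.6% ≤ 110% → qualifies.
Program C: score 712 < 720; DTI 34.1% ≤ 36%; employment 58 ≥ 24 mo → does not qualify.

Program B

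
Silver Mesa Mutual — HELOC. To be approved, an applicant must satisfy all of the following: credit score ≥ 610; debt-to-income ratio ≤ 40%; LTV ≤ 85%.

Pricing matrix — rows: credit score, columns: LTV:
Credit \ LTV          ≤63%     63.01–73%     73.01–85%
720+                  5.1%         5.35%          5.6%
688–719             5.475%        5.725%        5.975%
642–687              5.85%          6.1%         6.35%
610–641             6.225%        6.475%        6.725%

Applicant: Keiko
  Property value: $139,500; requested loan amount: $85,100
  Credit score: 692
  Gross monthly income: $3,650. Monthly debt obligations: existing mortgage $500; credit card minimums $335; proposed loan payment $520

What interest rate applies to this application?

5.475%

Credit score 692 ≥ 610; Total monthly debts = (500 + 335 + 520) = 1,355. DTI = 1,355/3,650 = 37.1% ≤ 40%
LTV = 85,100/139,500 = 61% ≤ 85%
Credit 692 → row 688–719; LTV 61% → column ≤63%. Grid cell → 5.475%.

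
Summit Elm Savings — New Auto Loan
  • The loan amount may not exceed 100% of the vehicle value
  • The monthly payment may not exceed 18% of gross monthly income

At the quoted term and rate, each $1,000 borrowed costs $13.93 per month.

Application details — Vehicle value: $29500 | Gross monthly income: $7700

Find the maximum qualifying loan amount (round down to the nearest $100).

$29,500

Payment cap: 18% × $7,700 = $1,386/month.
At $13.93 per $1,000, that supports 1,386/13.93 × 1,000 ≈ $99,497 → $99,400.
LTV cap: 100% × $29,500 = $29,500 → $29,500.
Binding constraint: loan-to-value.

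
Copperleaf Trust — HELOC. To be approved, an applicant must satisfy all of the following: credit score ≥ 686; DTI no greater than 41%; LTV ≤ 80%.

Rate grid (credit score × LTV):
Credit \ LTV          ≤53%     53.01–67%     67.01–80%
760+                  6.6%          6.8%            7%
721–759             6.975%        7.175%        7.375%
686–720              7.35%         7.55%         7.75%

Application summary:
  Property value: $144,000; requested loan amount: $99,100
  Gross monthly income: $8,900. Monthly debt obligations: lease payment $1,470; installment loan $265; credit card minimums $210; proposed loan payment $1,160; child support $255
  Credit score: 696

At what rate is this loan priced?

7.75%

Credit score 696 ≥ 686; Total monthly debts = (1,470 + 265 + 210 + 1,160 + 255) = 3,360. DTI = 3,360/8,900 = 37.8% ≤ 41%
LTV = 99,100/144,000 = 68.8% ≤ 80%
Row: 696 falls in 686–720. Column: 68.8% falls in 67.01–80%. Rate = 7.75%.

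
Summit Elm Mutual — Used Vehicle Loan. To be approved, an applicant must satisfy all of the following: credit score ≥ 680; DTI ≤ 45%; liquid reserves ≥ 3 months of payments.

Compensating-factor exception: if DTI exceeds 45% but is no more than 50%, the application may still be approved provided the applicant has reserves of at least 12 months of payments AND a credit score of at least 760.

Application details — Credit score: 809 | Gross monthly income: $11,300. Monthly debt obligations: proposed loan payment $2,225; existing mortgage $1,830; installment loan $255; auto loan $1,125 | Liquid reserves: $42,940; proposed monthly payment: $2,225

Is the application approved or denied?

Approved

Credit score 809 ≥ 680 (meets base)
Total debts = (2,225 + 1,830 + 255 + 1,125) = 5,435. DTI = 5,435/11,300 = 48.1% > 45% — standard DTI limit exceeded.
Liquid reserves cover 42,940/2,225 = 19.3 months — ≥ 3 required
DTI 48.1% is within the 45%–50% exception band; checking compensating factors.
Override check — reserves: 19.3 mo (ok); score: 809 (ok).
Both compensating conditions met → exception applies.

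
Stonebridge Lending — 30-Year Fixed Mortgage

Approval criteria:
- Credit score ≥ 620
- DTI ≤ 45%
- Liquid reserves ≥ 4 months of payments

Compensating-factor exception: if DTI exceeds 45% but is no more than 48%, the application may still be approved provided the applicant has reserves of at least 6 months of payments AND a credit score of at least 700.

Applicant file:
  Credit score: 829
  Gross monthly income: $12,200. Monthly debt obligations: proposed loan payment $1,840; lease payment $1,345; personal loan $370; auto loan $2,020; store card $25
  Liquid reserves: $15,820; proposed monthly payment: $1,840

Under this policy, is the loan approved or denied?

Approved

Credit score 829 ≥ 620 (meets base)
Total debts = (1,840 + 1,345 + 370 + 2,020 + 25) = 5,600. DTI: 5,600 ÷ 12,200 = 45.9%, over the 45% base limit.
Liquid reserves cover 15,820/1,840 = 8.6 months — ≥ 4 required
DTI 45.9% is within the 45%–48% exception band; checking compensating factors.
Override check — reserves: 8.6 mo (ok); score: 829 (ok).
Both compensating conditions met → exception applies.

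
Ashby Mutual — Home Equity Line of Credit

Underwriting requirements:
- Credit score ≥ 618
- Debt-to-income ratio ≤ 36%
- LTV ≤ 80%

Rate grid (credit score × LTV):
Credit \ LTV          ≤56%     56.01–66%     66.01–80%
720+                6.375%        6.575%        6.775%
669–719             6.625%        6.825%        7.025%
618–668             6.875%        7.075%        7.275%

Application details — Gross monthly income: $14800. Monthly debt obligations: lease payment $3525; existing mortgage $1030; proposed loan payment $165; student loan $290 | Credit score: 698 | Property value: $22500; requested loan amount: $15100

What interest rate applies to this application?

Credit score 698 ≥ 618; Total monthly debts = (3,525 + 1,030 + 165 + 290) = 5,010. Debt-to-income = 5,010/14,800 = 33.9% — meets 36% limit
LTV = 15,100/22,500 = 67.1% ≤ 80%
Score 698 is in the 669–719 band; LTV 67.1% is in the 66.01–80% band → 7.025%.

7.025%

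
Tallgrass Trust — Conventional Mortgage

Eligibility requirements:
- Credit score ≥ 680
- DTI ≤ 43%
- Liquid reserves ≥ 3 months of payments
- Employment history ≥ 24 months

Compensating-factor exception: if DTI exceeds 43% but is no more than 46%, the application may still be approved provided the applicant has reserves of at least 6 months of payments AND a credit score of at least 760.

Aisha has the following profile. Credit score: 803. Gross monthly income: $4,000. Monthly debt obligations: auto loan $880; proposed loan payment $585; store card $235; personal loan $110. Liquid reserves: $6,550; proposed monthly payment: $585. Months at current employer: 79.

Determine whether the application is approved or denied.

Approved

Credit score 803 ≥ 680 (meets base)
Total debts = (880 + 585 + 235 + 110) = 1,810. DTI = 1,810/4,000 = 45.2% > 43% — standard DTI limit exceeded.
Reserves = 6,550/585 = 11.2 months ≥ 3
Employment 79 ≥ 24 months
45.2% falls in the override range (43%–46%), so the compensating-factor test applies.
Reserves 11.2 ≥ 6 months; credit score 803 ≥ 760.
Both compensating conditions met → exception applies.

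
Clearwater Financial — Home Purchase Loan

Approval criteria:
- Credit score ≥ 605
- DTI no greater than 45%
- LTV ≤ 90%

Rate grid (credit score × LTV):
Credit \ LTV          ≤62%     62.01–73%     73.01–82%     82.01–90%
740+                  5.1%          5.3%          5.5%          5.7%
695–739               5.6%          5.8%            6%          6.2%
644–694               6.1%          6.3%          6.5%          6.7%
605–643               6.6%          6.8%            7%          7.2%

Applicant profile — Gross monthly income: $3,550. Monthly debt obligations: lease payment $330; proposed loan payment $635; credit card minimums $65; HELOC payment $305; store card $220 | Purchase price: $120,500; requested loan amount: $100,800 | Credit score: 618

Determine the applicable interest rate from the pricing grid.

7.2%

Credit score 618 ≥ 605; Total monthly debts = (330 + 635 + 65 + 305 + 220) = 1,555. DTI = 1,555/3,550 = 43.8% ≤ 45%
Loan-to-value = 100,800/120,500 = 83.7% — pass (90% max)
Score 618 is in the 605–643 band; LTV 83.7% is in the 82.01–90% band → 7.2%.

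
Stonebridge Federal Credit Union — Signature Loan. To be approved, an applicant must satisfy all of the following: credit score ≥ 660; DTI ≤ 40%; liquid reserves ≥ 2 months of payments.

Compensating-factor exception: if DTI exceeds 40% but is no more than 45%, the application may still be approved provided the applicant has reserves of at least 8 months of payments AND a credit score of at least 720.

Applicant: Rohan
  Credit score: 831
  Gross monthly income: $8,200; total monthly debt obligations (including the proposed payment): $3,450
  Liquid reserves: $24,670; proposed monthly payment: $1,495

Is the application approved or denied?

Approved

Credit score 831 ≥ 660 (meets base)
DTI: 3,450 ÷ 8,200 = 42.1%, over the 40% base limit.
Liquid reserves cover 24,670/1,495 = 16.5 months — ≥ 2 required
DTI 42.1% is within the 40%–45% exception band; checking compensating factors.
Override check — reserves: 16.5 mo (ok); score: 831 (ok).
Both override conditions satisfied; DTI exception granted.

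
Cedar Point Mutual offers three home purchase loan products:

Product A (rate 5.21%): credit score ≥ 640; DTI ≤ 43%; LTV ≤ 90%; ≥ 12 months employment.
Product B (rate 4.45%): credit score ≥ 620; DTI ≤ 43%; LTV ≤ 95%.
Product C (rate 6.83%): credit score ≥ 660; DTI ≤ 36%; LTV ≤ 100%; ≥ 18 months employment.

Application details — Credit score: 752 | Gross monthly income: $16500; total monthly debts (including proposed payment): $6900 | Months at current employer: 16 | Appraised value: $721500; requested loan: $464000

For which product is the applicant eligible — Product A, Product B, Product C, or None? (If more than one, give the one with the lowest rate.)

Product B

DTI = 6,900/16,500 = 41.8%.
LTV = 464,000/721,500 = 64.3%.
Product A: score 752 ≥ 640; DTI 41.8% ≤ 43%; LTV 64.3% ≤ 90%; employment 16 ≥ 12 mo → qualifies.
Product B: score 752 ≥ 620; DTI 41.8% ≤ 43%; LTV 64.3% ≤ 95% → qualifies.
Product C: score 752 ≥ 660; DTI 41.8% > 36%; LTV 64.3% ≤ 100%; employment 16 < 18 mo → does not qualify.
Qualifying: Product A, Product B. Lowest rate is 4.45% → Product B.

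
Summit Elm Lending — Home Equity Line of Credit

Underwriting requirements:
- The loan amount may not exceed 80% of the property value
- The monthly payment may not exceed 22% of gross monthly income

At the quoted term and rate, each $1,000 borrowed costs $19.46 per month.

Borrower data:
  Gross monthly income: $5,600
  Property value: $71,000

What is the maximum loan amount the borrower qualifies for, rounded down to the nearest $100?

Payment cap: 22% × $5,600 = $1,232/month.
At $19.46 per $1,000, that supports 1,232/19.46 × 1,000 ≈ $63,309 → $63,300.
LTV cap: 80% × $71,000 = $56,800 → $56,800.
Binding constraint: loan-to-value.

$56,800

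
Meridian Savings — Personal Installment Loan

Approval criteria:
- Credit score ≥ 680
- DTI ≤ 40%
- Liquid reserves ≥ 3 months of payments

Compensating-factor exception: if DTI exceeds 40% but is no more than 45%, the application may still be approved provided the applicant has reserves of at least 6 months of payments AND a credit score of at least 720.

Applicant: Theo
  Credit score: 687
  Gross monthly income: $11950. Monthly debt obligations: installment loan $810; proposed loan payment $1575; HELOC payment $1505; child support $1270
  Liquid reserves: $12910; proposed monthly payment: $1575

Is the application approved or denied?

Credit score 687 ≥ 680 (meets base)
Total debts = (810 + 1,575 + 1,505 + 1,270) = 5,160. DTI = 5,160/11,950 = 43.2% > 40% — standard DTI limit exceeded.
Reserves: 12,910 ÷ 1,575 = 8.2 months (meets 3-month minimum)
43.2% falls in the override range (40%–45%), so the compensating-factor test applies.
Override check — reserves: 8.2 mo (ok); score: 687 (below 720).
Compensating-factor requirement not fully met.

Denied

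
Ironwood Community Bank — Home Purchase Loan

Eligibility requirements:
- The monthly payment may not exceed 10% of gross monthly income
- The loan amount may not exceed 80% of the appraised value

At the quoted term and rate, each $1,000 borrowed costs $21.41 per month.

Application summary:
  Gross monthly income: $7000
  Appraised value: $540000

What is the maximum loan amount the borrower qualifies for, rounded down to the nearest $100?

$32,600

Payment cap: 10% × $7,000 = $700/month.
At $21.41 per $1,000, that supports 700/21.41 × 1,000 ≈ $32,695 → $32,600.
LTV cap: 80% × $540,000 = $432,000 → $432,000.
Binding constraint: payment-to-income.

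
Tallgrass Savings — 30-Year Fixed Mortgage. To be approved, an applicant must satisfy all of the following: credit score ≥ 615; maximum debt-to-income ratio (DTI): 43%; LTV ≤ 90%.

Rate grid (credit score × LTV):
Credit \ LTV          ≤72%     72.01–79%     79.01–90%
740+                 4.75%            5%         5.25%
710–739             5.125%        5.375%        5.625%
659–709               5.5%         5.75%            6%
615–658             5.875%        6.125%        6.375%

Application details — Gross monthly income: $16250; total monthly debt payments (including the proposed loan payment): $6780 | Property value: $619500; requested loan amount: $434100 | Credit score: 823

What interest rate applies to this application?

Credit score 823 ≥ 615; Debt-to-income = 6,780/16,250 = 41.7% — meets 43% limit
LTV: 434,100 ÷ 619,500 = 70.1%, within 90% cap
Row: 823 falls in 740+. Column: 70.1% falls in ≤72%. Rate = 4.75%.

4.75%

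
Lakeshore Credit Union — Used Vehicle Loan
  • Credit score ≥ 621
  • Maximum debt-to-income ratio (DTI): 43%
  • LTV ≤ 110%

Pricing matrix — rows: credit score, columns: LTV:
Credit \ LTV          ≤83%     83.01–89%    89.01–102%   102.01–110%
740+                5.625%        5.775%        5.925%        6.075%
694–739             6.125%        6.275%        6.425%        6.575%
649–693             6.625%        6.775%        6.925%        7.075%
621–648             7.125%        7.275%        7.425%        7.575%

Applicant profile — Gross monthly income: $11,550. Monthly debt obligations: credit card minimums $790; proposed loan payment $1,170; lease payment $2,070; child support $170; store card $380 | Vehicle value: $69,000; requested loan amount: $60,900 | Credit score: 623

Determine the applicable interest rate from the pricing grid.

7.275%

Credit score 623 ≥ 621; Total monthly debts = (790 + 1,170 + 2,070 + 170 + 380) = 4,580. DTI = 4,580/11,550 = 39.7% ≤ 43%
LTV = 60,900/69,000 = 88.3% ≤ 110%
Credit 623 → row 621–648; LTV 88.3% → column 83.01–89%. Grid cell → 7.275%.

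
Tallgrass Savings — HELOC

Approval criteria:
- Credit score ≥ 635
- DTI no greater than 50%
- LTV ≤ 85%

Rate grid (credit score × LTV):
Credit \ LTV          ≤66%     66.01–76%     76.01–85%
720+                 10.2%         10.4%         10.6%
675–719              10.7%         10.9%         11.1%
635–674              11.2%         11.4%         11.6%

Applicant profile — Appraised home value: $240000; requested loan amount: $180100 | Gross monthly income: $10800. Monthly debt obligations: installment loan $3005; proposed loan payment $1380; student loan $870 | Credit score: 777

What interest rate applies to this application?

Credit score 777 ≥ 635; Total monthly debts = (3,005 + 1,380 + 870) = 5,255. Debt-to-income = 5,255/10,800 = 48.7% — meets 50% limit
Loan-to-value = 180,100/240,000 = 75% — pass (85% max)
Row: 777 falls in 720+. Column: 75% falls in 66.01–76%. Rate = 10.4%.

10.4%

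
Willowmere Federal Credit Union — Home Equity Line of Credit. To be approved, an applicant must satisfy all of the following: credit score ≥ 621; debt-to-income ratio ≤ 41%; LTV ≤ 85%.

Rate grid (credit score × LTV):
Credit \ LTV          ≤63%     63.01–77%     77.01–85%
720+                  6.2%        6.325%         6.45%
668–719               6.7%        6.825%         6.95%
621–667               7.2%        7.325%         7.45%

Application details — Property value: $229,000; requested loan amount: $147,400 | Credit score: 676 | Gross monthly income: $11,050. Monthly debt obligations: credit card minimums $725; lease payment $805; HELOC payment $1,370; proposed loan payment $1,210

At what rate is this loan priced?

Credit score 676 ≥ 621; Total monthly debts = (725 + 805 + 1,370 + 1,210) = 4,110. DTI: 4,110 ÷ 11,050 = 37.2%, within the 41% cap
Loan-to-value = 147,400/229,000 = 64.4% — pass (85% max)
Score 676 is in the 668–719 band; LTV 64.4% is in the 63.01–77% band → 6.825%.

6.825%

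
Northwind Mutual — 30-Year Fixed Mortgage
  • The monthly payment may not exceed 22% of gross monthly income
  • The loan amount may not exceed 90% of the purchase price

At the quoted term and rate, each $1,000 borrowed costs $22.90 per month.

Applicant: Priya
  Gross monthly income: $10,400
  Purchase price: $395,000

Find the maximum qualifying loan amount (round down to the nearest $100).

$99,900

Payment cap: 22% × $10,400 = $2,288/month.
At $22.90 per $1,000, that supports 2,288/22.90 × 1,000 ≈ $99,912 → $99,900.
LTV cap: 90% × $395,000 = $355,500 → $355,500.
Binding constraint: payment-to-income.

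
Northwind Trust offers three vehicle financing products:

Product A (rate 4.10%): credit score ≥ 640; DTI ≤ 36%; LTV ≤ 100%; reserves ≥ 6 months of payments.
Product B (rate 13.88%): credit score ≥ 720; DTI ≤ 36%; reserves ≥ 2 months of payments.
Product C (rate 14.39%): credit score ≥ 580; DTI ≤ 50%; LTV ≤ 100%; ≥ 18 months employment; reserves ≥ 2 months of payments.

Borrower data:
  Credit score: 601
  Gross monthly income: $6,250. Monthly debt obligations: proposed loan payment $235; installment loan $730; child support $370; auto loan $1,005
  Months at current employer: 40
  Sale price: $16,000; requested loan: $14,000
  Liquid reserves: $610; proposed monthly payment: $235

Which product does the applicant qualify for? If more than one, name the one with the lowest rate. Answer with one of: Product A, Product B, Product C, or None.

Total debts = (235 + 730 + 370 + 1,005) = 2,340; DTI = 2,340/6,250 = 37.4%.
LTV = 14,000/16,000 = 87.5%.
Reserves = 610/235 = 2.6 months.
Product A: score 601 < 640; DTI 37.4% > 36%; LTV 87.5% ≤ 100%; reserves 2.6 < 6 mo → does not qualify.
Product B: score 601 < 720; DTI 37.4% > 36%; reserves 2.6 ≥ 2 mo → does not qualify.
Product C: score 601 ≥ 580; DTI 37.4% ≤ 50%; LTV 87.5% ≤ 100%; employment 40 ≥ 18 mo; reserves 2.6 ≥ 2 mo → qualifies.

Product C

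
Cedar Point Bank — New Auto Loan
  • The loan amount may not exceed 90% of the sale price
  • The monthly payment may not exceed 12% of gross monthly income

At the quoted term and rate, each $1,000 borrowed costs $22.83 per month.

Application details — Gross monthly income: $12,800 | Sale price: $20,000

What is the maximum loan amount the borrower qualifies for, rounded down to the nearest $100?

Payment cap: 12% × $12,800 = $1,536/month.
At $22.83 per $1,000, that supports 1,536/22.83 × 1,000 ≈ $67,279 → $67,200.
LTV cap: 90% × $20,000 = $18,000 → $18,000.
Binding constraint: loan-to-value.

$18,000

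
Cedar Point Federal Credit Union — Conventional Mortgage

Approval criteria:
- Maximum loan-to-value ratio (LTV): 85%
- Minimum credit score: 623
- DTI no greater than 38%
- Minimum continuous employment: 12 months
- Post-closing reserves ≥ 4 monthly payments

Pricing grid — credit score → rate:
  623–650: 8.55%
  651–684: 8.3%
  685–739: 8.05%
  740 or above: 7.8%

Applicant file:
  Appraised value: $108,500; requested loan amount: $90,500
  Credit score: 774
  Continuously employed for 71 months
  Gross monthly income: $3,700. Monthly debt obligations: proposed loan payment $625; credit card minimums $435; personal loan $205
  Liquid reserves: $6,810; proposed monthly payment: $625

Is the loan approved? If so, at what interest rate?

Approved at 7.8%

Credit score 774 ≥ 623 (meets minimum)
LTV: 90,500 ÷ 108,500 = 83.4%, within 85% cap
Total monthly debts = (625 + 435 + 205) = 1,265. DTI = 1,265/3,700 = 34.2% ≤ 38%
Employment 71 ≥ 12 months
Liquid reserves cover 6,810/625 = 10.9 months — ≥ 4 required
All requirements met. Score 774 falls in the 740 or above tier → 7.8%.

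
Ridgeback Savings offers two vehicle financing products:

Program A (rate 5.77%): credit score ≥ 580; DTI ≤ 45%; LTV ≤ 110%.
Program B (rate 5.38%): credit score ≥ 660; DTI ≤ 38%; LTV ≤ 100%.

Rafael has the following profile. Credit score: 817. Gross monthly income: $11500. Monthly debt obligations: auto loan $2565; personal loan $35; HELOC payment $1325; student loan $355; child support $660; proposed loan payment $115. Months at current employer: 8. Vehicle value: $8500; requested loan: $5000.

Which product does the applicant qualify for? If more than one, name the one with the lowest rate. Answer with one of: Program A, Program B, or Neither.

Program A

Total debts = (2,565 + 35 + 1,325 + 355 + 660 + 115) = 5,055; DTI = 5,055/11,500 = 44%.
LTV = 5,000/8,500 = 58.8%.
Program A: score 817 ≥ 580; DTI 44% ≤ 45%; LTV 58.8% ≤ 110% → qualifies.
Program B: score 817 ≥ 660; DTI 44% > 38%; LTV 58.8% ≤ 100% → does not qualify.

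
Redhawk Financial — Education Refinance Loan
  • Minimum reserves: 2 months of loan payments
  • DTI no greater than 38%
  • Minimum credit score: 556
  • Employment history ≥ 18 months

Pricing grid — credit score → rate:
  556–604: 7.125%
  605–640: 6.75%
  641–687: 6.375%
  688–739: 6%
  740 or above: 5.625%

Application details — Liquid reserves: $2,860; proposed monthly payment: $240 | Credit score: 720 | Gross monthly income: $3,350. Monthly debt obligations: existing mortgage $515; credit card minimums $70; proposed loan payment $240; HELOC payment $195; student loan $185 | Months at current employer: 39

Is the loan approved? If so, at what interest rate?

Credit score 720 ≥ 556 (meets minimum)
Total monthly debts = (515 + 70 + 240 + 195 + 185) = 1,205. DTI: 1,205 ÷ 3,350 = 36%, within the 38% cap
Employment 39 ≥ 18 months
Reserves: 2,860 ÷ 240 = 11.9 months (meets 2-month minimum)
All requirements met. Score 720 falls in the 688–739 tier → 6%.

Approved at 6%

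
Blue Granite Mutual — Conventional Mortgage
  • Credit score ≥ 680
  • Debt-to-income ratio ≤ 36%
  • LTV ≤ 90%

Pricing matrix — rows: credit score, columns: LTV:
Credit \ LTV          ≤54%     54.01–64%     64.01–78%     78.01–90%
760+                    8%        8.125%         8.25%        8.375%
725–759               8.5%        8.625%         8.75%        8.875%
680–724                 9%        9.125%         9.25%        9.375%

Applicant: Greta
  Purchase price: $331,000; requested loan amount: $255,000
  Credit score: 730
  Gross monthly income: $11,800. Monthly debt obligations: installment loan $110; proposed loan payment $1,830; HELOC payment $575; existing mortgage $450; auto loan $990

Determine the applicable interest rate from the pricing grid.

8.75%

Credit score 730 ≥ 680; Total monthly debts = (110 + 1,830 + 575 + 450 + 990) = 3,955. Debt-to-income = 3,955/11,800 = 33.5% — meets 36% limit
Loan-to-value = 255,000/331,000 = 77% — pass (90% max)
Score 730 is in the 725–759 band; LTV 77% is in the 64.01–78% band → 8.75%.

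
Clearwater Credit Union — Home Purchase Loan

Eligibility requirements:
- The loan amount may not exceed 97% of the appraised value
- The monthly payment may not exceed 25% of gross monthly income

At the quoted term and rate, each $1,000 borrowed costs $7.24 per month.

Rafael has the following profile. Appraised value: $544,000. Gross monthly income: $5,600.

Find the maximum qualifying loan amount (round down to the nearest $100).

$193,300

Payment cap: 25% × $5,600 = $1,400/month.
At $7.24 per $1,000, that supports 1,400/7.24 × 1,000 ≈ $193,370 → $193,300.
LTV cap: 97% × $544,000 = $527,680 → $527,600.
Binding constraint: payment-to-income.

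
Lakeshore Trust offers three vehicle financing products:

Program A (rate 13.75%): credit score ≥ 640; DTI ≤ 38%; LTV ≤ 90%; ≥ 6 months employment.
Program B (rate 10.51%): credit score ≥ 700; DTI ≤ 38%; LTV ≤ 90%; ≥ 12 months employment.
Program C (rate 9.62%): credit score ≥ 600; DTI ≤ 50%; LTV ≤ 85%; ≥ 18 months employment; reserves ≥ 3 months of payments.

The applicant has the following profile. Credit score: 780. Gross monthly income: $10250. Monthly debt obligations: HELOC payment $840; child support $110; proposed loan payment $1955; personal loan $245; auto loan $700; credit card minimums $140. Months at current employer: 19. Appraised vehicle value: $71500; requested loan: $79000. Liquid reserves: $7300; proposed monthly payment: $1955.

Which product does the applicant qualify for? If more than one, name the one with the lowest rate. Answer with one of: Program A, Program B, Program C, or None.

None

Total debts = (840 + 110 + 1,955 + 245 + 700 + 140) = 3,990; DTI = 3,990/10,250 = 38.9%.
LTV = 79,000/71,500 = 110.5%.
Reserves = 7,300/1,955 = 3.7 months.
Program A: score 780 ≥ 640; DTI 38.9% > 38%; LTV 110.5% > 90%; employment 19 ≥ 6 mo → does not qualify.
Program B: score 780 ≥ 700; DTI 38.9% > 38%; LTV 110.5% > 90%; employment 19 ≥ 12 mo → does not qualify.
Program C: score 780 ≥ 600; DTI 38.9% ≤ 50%; LTV 110.5% > 85%; employment 19 ≥ 18 mo; reserves 3.7 ≥ 3 mo → does not qualify.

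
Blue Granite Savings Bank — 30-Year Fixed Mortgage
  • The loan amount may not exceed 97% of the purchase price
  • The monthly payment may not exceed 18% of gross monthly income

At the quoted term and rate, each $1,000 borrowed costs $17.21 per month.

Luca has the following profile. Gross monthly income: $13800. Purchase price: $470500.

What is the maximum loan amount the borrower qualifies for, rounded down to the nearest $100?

Payment cap: 18% × $13,800 = $2,484/month.
At $17.21 per $1,000, that supports 2,484/17.21 × 1,000 ≈ $144,334 → $144,300.
LTV cap: 97% × $470,500 = $456,385 → $456,300.
Binding constraint: payment-to-income.

$144,300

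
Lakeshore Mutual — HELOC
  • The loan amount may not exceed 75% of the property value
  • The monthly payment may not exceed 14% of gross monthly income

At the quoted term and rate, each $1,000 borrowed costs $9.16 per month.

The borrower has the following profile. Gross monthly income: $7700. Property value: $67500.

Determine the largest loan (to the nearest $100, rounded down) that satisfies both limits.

$50,600

Payment cap: 14% × $7,700 = $1,078/month.
At $9.16 per $1,000, that supports 1,078/9.16 × 1,000 ≈ $117,685 → $117,600.
LTV cap: 75% × $67,500 = $50,625 → $50,600.
Binding constraint: loan-to-value.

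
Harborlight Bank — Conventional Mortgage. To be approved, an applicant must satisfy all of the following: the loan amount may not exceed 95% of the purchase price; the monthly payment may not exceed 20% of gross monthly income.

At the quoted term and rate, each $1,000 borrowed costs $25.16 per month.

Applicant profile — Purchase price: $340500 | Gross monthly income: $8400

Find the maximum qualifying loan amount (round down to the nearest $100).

$66,700

Payment cap: 20% × $8,400 = $1,680/month.
At $25.16 per $1,000, that supports 1,680/25.16 × 1,000 ≈ $66,772 → $66,700.
LTV cap: 95% × $340,500 = $323,475 → $323,400.
Binding constraint: payment-to-income.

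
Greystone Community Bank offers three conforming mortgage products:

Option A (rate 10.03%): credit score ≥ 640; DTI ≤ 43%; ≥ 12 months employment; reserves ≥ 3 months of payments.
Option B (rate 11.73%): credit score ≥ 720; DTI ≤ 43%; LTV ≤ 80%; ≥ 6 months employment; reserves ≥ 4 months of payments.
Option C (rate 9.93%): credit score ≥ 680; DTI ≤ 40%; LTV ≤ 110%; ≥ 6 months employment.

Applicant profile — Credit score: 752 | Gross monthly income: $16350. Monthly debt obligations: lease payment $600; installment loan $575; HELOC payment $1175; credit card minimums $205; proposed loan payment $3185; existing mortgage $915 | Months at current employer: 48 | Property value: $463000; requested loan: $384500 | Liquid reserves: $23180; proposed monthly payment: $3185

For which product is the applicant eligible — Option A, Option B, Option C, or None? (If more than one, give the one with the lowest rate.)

Option A

Total debts = (600 + 575 + 1,175 + 205 + 3,185 + 915) = 6,655; DTI = 6,655/16,350 = 40.7%.
LTV = 384,500/463,000 = 83%.
Reserves = 23,180/3,185 = 7.3 months.
Option A: score 752 ≥ 640; DTI 40.7% ≤ 43%; employment 48 ≥ 12 mo; reserves 7.3 ≥ 3 mo → qualifies.
Option B: score 752 ≥ 720; DTI 40.7% ≤ 43%; LTV 83% > 80%; employment 48 ≥ 6 mo; reserves 7.3 ≥ 4 mo → does not qualify.
Option C: score 752 ≥ 680; DTI 40.7% > 40%; LTV 83% ≤ 110%; employment 48 ≥ 6 mo → does not qualify.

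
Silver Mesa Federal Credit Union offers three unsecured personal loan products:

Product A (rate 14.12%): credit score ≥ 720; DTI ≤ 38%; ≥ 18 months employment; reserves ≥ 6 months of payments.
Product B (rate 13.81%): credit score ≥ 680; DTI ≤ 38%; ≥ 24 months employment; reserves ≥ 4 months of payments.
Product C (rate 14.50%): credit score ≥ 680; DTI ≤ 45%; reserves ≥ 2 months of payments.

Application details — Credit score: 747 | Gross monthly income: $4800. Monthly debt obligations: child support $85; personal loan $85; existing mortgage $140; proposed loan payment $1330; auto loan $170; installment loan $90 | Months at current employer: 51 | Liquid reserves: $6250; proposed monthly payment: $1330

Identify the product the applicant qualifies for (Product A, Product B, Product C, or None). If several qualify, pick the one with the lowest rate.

Product C

Total debts = (85 + 85 + 140 + 1,330 + 170 + 90) = 1,900; DTI = 1,900/4,800 = 39.6%.
Reserves = 6,250/1,330 = 4.7 months.
Product A: score 747 ≥ 720; DTI 39.6% > 38%; employment 51 ≥ 18 mo; reserves 4.7 < 6 mo → does not qualify.
Product B: score 747 ≥ 680; DTI 39.6% > 38%; employment 51 ≥ 24 mo; reserves 4.7 ≥ 4 mo → does not qualify.
Product C: score 747 ≥ 680; DTI 39.6% ≤ 45%; reserves 4.7 ≥ 2 mo → qualifies.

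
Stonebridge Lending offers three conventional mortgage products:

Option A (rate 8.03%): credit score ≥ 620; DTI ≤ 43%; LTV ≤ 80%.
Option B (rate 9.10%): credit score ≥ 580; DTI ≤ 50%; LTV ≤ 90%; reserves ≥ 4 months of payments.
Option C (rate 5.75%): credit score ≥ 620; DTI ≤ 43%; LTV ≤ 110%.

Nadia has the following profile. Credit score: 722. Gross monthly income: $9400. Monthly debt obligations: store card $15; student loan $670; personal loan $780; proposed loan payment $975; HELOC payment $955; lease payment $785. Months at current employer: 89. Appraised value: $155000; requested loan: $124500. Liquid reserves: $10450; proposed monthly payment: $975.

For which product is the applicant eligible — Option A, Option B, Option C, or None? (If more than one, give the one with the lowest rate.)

Option B

Total debts = (15 + 670 + 780 + 975 + 955 + 785) = 4,180; DTI = 4,180/9,400 = 44.5%.
LTV = 124,500/155,000 = 80.3%.
Reserves = 10,450/975 = 10.7 months.
Option A: score 722 ≥ 620; DTI 44.5% > 43%; LTV 80.3% > 80% → does not qualify.
Option B: score 722 ≥ 580; DTI 44.5% ≤ 50%; LTV 80.3% ≤ 90%; reserves 10.7 ≥ 4 mo → qualifies.
Option C: score 722 ≥ 620; DTI 44.5% > 43%; LTV 80.3% ≤ 110% → does not qualify.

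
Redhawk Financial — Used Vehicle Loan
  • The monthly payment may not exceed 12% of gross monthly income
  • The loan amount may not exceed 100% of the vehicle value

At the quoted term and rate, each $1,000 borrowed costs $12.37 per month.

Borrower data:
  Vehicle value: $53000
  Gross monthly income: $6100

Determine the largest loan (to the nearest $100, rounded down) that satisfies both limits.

$53,000

Payment cap: 12% × $6,100 = $732/month.
At $12.37 per $1,000, that supports 732/12.37 × 1,000 ≈ $59,175 → $59,100.
LTV cap: 100% × $53,000 = $53,000 → $53,000.
Binding constraint: loan-to-value.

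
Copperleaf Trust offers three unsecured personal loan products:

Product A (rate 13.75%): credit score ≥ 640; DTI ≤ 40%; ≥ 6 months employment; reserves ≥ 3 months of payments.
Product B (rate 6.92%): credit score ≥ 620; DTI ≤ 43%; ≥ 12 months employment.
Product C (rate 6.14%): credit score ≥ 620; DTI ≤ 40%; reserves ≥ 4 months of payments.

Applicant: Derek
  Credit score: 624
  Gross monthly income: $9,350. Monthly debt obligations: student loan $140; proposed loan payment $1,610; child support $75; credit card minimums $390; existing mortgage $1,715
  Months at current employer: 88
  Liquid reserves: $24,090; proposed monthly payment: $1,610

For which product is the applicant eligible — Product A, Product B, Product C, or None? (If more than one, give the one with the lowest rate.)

Total debts = (140 + 1,610 + 75 + 390 + 1,715) = 3,930; DTI = 3,930/9,350 = 42%.
Reserves = 24,090/1,610 = 15.0 months.
Product A: score 624 < 640; DTI 42% > 40%; employment 88 ≥ 6 mo; reserves 15.0 ≥ 3 mo → does not qualify.
Product B: score 624 ≥ 620; DTI 42% ≤ 43%; employment 88 ≥ 12 mo → qualifies.
Product C: score 624 ≥ 620; DTI 42% > 40%; reserves 15.0 ≥ 4 mo → does not qualify.

Product B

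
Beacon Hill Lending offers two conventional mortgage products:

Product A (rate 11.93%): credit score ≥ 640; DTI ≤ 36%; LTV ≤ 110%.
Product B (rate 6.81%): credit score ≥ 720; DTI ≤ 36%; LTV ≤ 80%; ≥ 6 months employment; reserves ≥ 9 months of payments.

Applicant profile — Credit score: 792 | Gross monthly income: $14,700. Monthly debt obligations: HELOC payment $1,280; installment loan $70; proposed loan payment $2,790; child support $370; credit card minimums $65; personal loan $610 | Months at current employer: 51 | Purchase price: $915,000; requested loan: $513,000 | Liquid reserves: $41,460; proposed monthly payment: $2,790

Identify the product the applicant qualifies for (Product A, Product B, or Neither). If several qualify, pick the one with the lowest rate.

Total debts = (1,280 + 70 + 2,790 + 370 + 65 + 610) = 5,185; DTI = 5,185/14,700 = 35.3%.
LTV = 513,000/915,000 = 56.1%.
Reserves = 41,460/2,790 = 14.9 months.
Product A: score 792 ≥ 640; DTI 35.3% ≤ 36%; LTV 56.1% ≤ 110% → qualifies.
Product B: score 792 ≥ 720; DTI 35.3% ≤ 36%; LTV 56.1% ≤ 80%; employment 51 ≥ 6 mo; reserves 14.9 ≥ 9 mo → qualifies.
Qualifying: Product A, Product B. Lowest rate is 6.81% → Product B.

Product B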